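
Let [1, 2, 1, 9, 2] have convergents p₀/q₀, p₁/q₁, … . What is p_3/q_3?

39/29

Using pₖ = aₖpₖ₋₁ + pₖ₋₂, qₖ = aₖqₖ₋₁ + qₖ₋₂ (with p₋₁=1, p₋₂=0, q₋₁=0, q₋₂=1):
  k=0: a=1, p=1, q=1
  k=1: a=2, p=3, q=2
  k=2: a=1, p=4, q=3
  k=3: a=9, p=39, q=29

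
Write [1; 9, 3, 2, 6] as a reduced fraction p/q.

463/418

Using pₖ = aₖpₖ₋₁ + pₖ₋₂ and qₖ = aₖqₖ₋₁ + qₖ₋₂:
  k=0: a=1, p=1, q=1
  k=1: a=9, p=10, q=9
  k=2: a=3, p=31, q=28
  k=3: a=2, p=72, q=65
  k=4: a=6, p=463, q=418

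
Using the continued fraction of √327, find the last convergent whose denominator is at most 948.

√327 = [18; 12, 36, …] (period length 2).
Convergents:
  p_0/q_0 = 18/1
  p_1/q_1 = 217/12
  p_2/q_2 = 7830/433
  p_3/q_3 = 94177/5208
q_2 = 433 ≤ 948 < 5208 = q_3, so the answer is 7830/433.

7830/433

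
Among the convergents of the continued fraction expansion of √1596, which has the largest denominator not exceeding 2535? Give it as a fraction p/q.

63880/1599

√1596 = [39; 1, 18, 1, 78, …] (period length 4).
Convergents:
  p_0/q_0 = 39/1
  p_1/q_1 = 40/1
  p_2/q_2 = 759/19
  p_3/q_3 = 799/20
  p_4/q_4 = 63081/1579
  p_5/q_5 = 63880/1599
  p_6/q_6 = 1212921/30361
q_5 = 1599 ≤ 2535 < 30361 = q_6, so the answer is 63880/1599.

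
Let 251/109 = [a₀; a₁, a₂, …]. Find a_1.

3

251 = 2·109 + 33   →  a_0 = 2
109 = 3·33 + 10   →  a_1 = 3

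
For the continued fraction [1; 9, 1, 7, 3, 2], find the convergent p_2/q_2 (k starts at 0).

11/10

Using pₖ = aₖpₖ₋₁ + pₖ₋₂, qₖ = aₖqₖ₋₁ + qₖ₋₂ (with p₋₁=1, p₋₂=0, q₋₁=0, q₋₂=1):
  k=0: a=1, p=1, q=1
  k=1: a=9, p=10, q=9
  k=2: a=1, p=11, q=10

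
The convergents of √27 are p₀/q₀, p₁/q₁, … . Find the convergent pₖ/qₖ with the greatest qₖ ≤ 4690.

√27 = [5; 5, 10, …] (period length 2).
Convergents:
  p_0/q_0 = 5/1
  p_1/q_1 = 26/5
  p_2/q_2 = 265/51
  p_3/q_3 = 1351/260
  p_4/q_4 = 13775/2651
  p_5/q_5 = 70226/13515
q_4 = 2651 ≤ 4690 < 13515 = q_5, so the answer is 13775/2651.

13775/2651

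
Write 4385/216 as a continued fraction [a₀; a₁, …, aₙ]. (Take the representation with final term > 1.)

4385 = 20×216 + 65
216 = 3×65 + 21
65 = 3×21 + 2
21 = 10×2 + 1
2 = 2×1 + 0  (stop)
So 4385/216 = [20; 3, 3, 10, 2].

[20; 3, 3, 10, 2]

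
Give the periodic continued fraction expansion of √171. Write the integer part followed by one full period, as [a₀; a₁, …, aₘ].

[13; 13, 26]

a₀ = ⌊√171⌋ = 13.
With m₀=0, d₀=1 and mₖ₊₁ = dₖaₖ − mₖ, dₖ₊₁ = (n − mₖ₊₁²)/dₖ, aₖ₊₁ = ⌊(a₀+mₖ₊₁)/dₖ₊₁⌋:
  k=1: m=13, d=2, a=13
  k=2: m=13, d=1, a=26
d=1 and a=2a₀=26 at k=2, so the next step gives (m, d) = (13, 2) again — its k=1 value — and the period has length 2.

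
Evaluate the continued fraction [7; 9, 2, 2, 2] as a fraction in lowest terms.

803/113

Using pₖ = aₖpₖ₋₁ + pₖ₋₂ and qₖ = aₖqₖ₋₁ + qₖ₋₂:
  k=0: a=7, p=7, q=1
  k=1: a=9, p=64, q=9
  k=2: a=2, p=135, q=19
  k=3: a=2, p=334, q=47
  k=4: a=2, p=803, q=113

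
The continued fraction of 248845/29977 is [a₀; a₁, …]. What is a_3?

8

248845 = 8·29977 + 9029   →  a_0 = 8
29977 = 3·9029 + 2890   →  a_1 = 3
9029 = 3·2890 + 359   →  a_2 = 3
2890 = 8·359 + 18   →  a_3 = 8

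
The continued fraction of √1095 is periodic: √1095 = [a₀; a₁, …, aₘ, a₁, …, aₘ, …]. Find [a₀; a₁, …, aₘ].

[33; 11, 66]

a₀ = ⌊√1095⌋ = 33.
With m₀=0, d₀=1 and mₖ₊₁ = dₖaₖ − mₖ, dₖ₊₁ = (n − mₖ₊₁²)/dₖ, aₖ₊₁ = ⌊(a₀+mₖ₊₁)/dₖ₊₁⌋:
  k=1: m=33, d=6, a=11
  k=2: m=33, d=1, a=66
d=1 and a=2a₀=66 at k=2, so the next step gives (m, d) = (33, 6) again — its k=1 value — and the period has length 2.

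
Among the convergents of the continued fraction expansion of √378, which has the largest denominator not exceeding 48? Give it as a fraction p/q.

836/43

√378 = [19; 2, 3, 1, 4, 1, 3, 2, 38, …] (period length 8).
Convergents:
  p_0/q_0 = 19/1
  p_1/q_1 = 39/2
  p_2/q_2 = 136/7
  p_3/q_3 = 175/9
  p_4/q_4 = 836/43
  p_5/q_5 = 1011/52
q_4 = 43 ≤ 48 < 52 = q_5, so the answer is 836/43.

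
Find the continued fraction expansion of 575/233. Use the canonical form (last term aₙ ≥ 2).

575 = 2*233 + 109
233 = 2*109 + 15
109 = 7*15 + 4
15 = 3*4 + 3
4 = 1*3 + 1
3 = 3*1 + 0  (stop)
So 575/233 = [2; 2, 7, 3, 1, 3].

[2; 2, 7, 3, 1, 3]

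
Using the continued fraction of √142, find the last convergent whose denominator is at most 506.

3420/287

√142 = [11; 1, 10, 1, 22, …] (period length 4).
Convergents:
  p_0/q_0 = 11/1
  p_1/q_1 = 12/1
  p_2/q_2 = 131/11
  p_3/q_3 = 143/12
  p_4/q_4 = 3277/275
  p_5/q_5 = 3420/287
  p_6/q_6 = 37477/3145
q_5 = 287 ≤ 506 < 3145 = q_6, so the answer is 3420/287.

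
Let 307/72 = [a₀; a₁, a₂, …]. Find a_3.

3

307 = 4·72 + 19   →  a_0 = 4
72 = 3·19 + 15   →  a_1 = 3
19 = 1·15 + 4   →  a_2 = 1
15 = 3·4 + 3   →  a_3 = 3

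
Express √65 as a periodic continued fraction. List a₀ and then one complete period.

a₀ = ⌊√65⌋ = 8.
With m₀=0, d₀=1 and mₖ₊₁ = dₖaₖ − mₖ, dₖ₊₁ = (n − mₖ₊₁²)/dₖ, aₖ₊₁ = ⌊(a₀+mₖ₊₁)/dₖ₊₁⌋:
  k=1: m=8, d=1, a=16
d=1 and a=2a₀=16 at k=1, so the next step gives (m, d) = (8, 1) again — its k=1 value — and the period has length 1.

[8; 16]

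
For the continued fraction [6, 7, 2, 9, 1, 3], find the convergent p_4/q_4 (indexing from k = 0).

Using pₖ = aₖpₖ₋₁ + pₖ₋₂, qₖ = aₖqₖ₋₁ + qₖ₋₂ (with p₋₁=1, p₋₂=0, q₋₁=0, q₋₂=1):
  k=0: a=6, p=6, q=1
  k=1: a=7, p=43, q=7
  k=2: a=2, p=92, q=15
  k=3: a=9, p=871, q=142
  k=4: a=1, p=963, q=157

963/157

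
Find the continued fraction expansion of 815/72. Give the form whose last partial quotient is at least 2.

[11; 3, 7, 1, 2]

815 = 11×72 + 23
72 = 3×23 + 3
23 = 7×3 + 2
3 = 1×2 + 1
2 = 2×1 + 0  (stop)
So 815/72 = [11; 3, 7, 1, 2].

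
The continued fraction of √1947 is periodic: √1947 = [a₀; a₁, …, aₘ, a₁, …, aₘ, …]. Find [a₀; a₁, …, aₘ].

a₀ = ⌊√1947⌋ = 44.
With m₀=0, d₀=1 and mₖ₊₁ = dₖaₖ − mₖ, dₖ₊₁ = (n − mₖ₊₁²)/dₖ, aₖ₊₁ = ⌊(a₀+mₖ₊₁)/dₖ₊₁⌋:
  k=1: m=44, d=11, a=8
  k=2: m=44, d=1, a=88
d=1 and a=2a₀=88 at k=2, so the next step gives (m, d) = (44, 11) again — its k=1 value — and the period has length 2.

[44; 8, 88]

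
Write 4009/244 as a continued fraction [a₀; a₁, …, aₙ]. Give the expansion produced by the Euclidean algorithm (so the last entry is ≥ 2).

[16; 2, 3, 11, 3]

4009 = 16*244 + 105
244 = 2*105 + 34
105 = 3*34 + 3
34 = 11*3 + 1
3 = 3*1 + 0  (stop)
So 4009/244 = [16; 2, 3, 11, 3].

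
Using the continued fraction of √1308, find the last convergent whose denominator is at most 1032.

√1308 = [36; 6, 72, …] (period length 2).
Convergents:
  p_0/q_0 = 36/1
  p_1/q_1 = 217/6
  p_2/q_2 = 15660/433
  p_3/q_3 = 94177/2604
q_2 = 433 ≤ 1032 < 2604 = q_3, so the answer is 15660/433.

15660/433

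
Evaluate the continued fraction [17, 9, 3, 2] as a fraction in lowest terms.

1112/65

Fold from the inside: start with 2/1.
  3 + 1/2 = 7/2
  9 + 2/7 = 65/7
  17 + 7/65 = 1112/65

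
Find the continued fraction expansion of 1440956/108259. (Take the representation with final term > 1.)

[13; 3, 4, 2, 14, 2, 15, 8]

1440956 = 13·108259 + 33589
108259 = 3·33589 + 7492
33589 = 4·7492 + 3621
7492 = 2·3621 + 250
3621 = 14·250 + 121
250 = 2·121 + 8
121 = 15·8 + 1
8 = 8·1 + 0  (stop)
So 1440956/108259 = [13; 3, 4, 2, 14, 2, 15, 8].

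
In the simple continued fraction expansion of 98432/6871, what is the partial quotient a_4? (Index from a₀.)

1

98432 = 14·6871 + 2238   →  a_0 = 14
6871 = 3·2238 + 157   →  a_1 = 3
2238 = 14·157 + 40   →  a_2 = 14
157 = 3·40 + 37   →  a_3 = 3
40 = 1·37 + 3   →  a_4 = 1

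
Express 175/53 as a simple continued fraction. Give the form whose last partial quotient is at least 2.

[3; 3, 3, 5]

175 = 3×53 + 16
53 = 3×16 + 5
16 = 3×5 + 1
5 = 5×1 + 0  (stop)
So 175/53 = [3; 3, 3, 5].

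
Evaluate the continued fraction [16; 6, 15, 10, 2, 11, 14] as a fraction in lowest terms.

5025473/310889

Fold from the inside: start with 14/1.
  11 + 1/14 = 155/14
  2 + 14/155 = 324/155
  10 + 155/324 = 3395/324
  15 + 324/3395 = 51249/3395
  6 + 3395/51249 = 310889/51249
  16 + 51249/310889 = 5025473/310889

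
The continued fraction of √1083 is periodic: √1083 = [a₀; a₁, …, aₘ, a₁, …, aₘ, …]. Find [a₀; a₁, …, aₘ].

[32; 1, 9, 1, 64]

a₀ = ⌊√1083⌋ = 32.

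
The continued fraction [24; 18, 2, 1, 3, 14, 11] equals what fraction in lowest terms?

767698/31915

Using pₖ = aₖpₖ₋₁ + pₖ₋₂ and qₖ = aₖqₖ₋₁ + qₖ₋₂:
  k=0: a=24, p=24, q=1
  k=1: a=18, p=433, q=18
  k=2: a=2, p=890, q=37
  k=3: a=1, p=1323, q=55
  k=4: a=3, p=4859, q=202
  k=5: a=14, p=69349, q=2883
  k=6: a=11, p=767698, q=31915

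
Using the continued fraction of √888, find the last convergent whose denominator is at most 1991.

√888 = [29; 1, 3, 1, 58, …] (period length 4).
Convergents:
  p_0/q_0 = 29/1
  p_1/q_1 = 30/1
  p_2/q_2 = 119/4
  p_3/q_3 = 149/5
  p_4/q_4 = 8761/294
  p_5/q_5 = 8910/299
  p_6/q_6 = 35491/1191
  p_7/q_7 = 44401/1490
  p_8/q_8 = 2610749/87611
q_7 = 1490 ≤ 1991 < 87611 = q_8, so the answer is 44401/1490.

44401/1490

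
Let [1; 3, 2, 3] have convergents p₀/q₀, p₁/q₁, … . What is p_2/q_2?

9/7

Using pₖ = aₖpₖ₋₁ + pₖ₋₂, qₖ = aₖqₖ₋₁ + qₖ₋₂ (with p₋₁=1, p₋₂=0, q₋₁=0, q₋₂=1):
  k=0: a=1, p=1, q=1
  k=1: a=3, p=4, q=3
  k=2: a=2, p=9, q=7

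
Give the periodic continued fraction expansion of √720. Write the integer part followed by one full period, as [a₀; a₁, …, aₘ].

a₀ = ⌊√720⌋ = 26.
With m₀=0, d₀=1 and mₖ₊₁ = dₖaₖ − mₖ, dₖ₊₁ = (n − mₖ₊₁²)/dₖ, aₖ₊₁ = ⌊(a₀+mₖ₊₁)/dₖ₊₁⌋:
  k=1: m=26, d=44, a=1
  k=2: m=18, d=9, a=4
  k=3: m=18, d=44, a=1
  k=4: m=26, d=1, a=52
d=1 and a=2a₀=52 at k=4, so the next step gives (m, d) = (26, 44) again — its k=1 value — and the period has length 4.

[26; 1, 4, 1, 52]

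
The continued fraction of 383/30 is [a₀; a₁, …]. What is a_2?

3

383 = 12·30 + 23   →  a_0 = 12
30 = 1·23 + 7   →  a_1 = 1
23 = 3·7 + 2   →  a_2 = 3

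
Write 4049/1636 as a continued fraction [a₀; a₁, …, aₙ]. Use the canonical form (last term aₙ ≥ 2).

4049 = 2×1636 + 777
1636 = 2×777 + 82
777 = 9×82 + 39
82 = 2×39 + 4
39 = 9×4 + 3
4 = 1×3 + 1
3 = 3×1 + 0  (stop)
So 4049/1636 = [2; 2, 9, 2, 9, 1, 3].

[2; 2, 9, 2, 9, 1, 3]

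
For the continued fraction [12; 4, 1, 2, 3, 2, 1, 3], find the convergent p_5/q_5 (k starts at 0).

Using pₖ = aₖpₖ₋₁ + pₖ₋₂, qₖ = aₖqₖ₋₁ + qₖ₋₂ (with p₋₁=1, p₋₂=0, q₋₁=0, q₋₂=1):
  k=0: a=12, p=12, q=1
  k=1: a=4, p=49, q=4
  k=2: a=1, p=61, q=5
  k=3: a=2, p=171, q=14
  k=4: a=3, p=574, q=47
  k=5: a=2, p=1319, q=108

1319/108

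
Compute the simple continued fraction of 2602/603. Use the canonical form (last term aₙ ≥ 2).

2602 = 4*603 + 190
603 = 3*190 + 33
190 = 5*33 + 25
33 = 1*25 + 8
25 = 3*8 + 1
8 = 8*1 + 0  (stop)
So 2602/603 = [4; 3, 5, 1, 3, 8].

[4; 3, 5, 1, 3, 8]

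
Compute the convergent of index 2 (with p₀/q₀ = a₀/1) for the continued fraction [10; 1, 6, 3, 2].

Using pₖ = aₖpₖ₋₁ + pₖ₋₂, qₖ = aₖqₖ₋₁ + qₖ₋₂ (with p₋₁=1, p₋₂=0, q₋₁=0, q₋₂=1):
  k=0: a=10, p=10, q=1
  k=1: a=1, p=11, q=1
  k=2: a=6, p=76, q=7

76/7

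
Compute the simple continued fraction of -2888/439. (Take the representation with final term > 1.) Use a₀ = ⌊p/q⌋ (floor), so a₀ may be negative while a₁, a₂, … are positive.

-2888 = -7*439 + 185
439 = 2*185 + 69
185 = 2*69 + 47
69 = 1*47 + 22
47 = 2*22 + 3
22 = 7*3 + 1
3 = 3*1 + 0  (stop)
So -2888/439 = [-7; 2, 2, 1, 2, 7, 3].

[-7; 2, 2, 1, 2, 7, 3]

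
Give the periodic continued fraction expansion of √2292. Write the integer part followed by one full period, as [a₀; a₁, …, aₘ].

[47; 1, 6, 1, 94]

a₀ = ⌊√2292⌋ = 47.
With m₀=0, d₀=1 and mₖ₊₁ = dₖaₖ − mₖ, dₖ₊₁ = (n − mₖ₊₁²)/dₖ, aₖ₊₁ = ⌊(a₀+mₖ₊₁)/dₖ₊₁⌋:
  k=1: m=47, d=83, a=1
  k=2: m=36, d=12, a=6
  k=3: m=36, d=83, a=1
  k=4: m=47, d=1, a=94
d=1 and a=2a₀=94 at k=4, so the next step gives (m, d) = (47, 83) again — its k=1 value — and the period has length 4.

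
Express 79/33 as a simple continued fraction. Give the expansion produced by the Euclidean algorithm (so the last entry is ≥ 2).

[2; 2, 1, 1, 6]

79 = 2×33 + 13
33 = 2×13 + 7
13 = 1×7 + 6
7 = 1×6 + 1
6 = 6×1 + 0  (stop)
So 79/33 = [2; 2, 1, 1, 6].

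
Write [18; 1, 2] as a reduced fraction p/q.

56/3

Fold from the inside: start with 2/1.
  1 + 1/2 = 3/2
  18 + 2/3 = 56/3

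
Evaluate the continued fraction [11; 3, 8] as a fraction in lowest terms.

283/25

Fold from the inside: start with 8/1.
  3 + 1/8 = 25/8
  11 + 8/25 = 283/25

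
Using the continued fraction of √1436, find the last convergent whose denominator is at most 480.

13301/351

√1436 = [37; 1, 8, 2, 18, 2, 8, 1, 74, …] (period length 8).
Convergents:
  p_0/q_0 = 37/1
  p_1/q_1 = 38/1
  p_2/q_2 = 341/9
  p_3/q_3 = 720/19
  p_4/q_4 = 13301/351
  p_5/q_5 = 27322/721
q_4 = 351 ≤ 480 < 721 = q_5, so the answer is 13301/351.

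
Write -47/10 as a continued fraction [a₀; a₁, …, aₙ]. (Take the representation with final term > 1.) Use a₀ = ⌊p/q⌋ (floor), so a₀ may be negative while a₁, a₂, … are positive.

-47 = -5·10 + 3
10 = 3·3 + 1
3 = 3·1 + 0  (stop)
So -47/10 = [-5; 3, 3].

[-5; 3, 3]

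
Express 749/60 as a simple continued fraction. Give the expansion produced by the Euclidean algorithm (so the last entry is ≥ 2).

749 = 12×60 + 29
60 = 2×29 + 2
29 = 14×2 + 1
2 = 2×1 + 0  (stop)
So 749/60 = [12; 2, 14, 2].

[12; 2, 14, 2]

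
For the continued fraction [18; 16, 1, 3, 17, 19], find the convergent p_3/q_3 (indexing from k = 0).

1210/67

Using pₖ = aₖpₖ₋₁ + pₖ₋₂, qₖ = aₖqₖ₋₁ + qₖ₋₂ (with p₋₁=1, p₋₂=0, q₋₁=0, q₋₂=1):
  k=0: a=18, p=18, q=1
  k=1: a=16, p=289, q=16
  k=2: a=1, p=307, q=17
  k=3: a=3, p=1210, q=67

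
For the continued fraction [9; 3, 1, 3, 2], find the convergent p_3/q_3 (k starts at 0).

139/15

Using pₖ = aₖpₖ₋₁ + pₖ₋₂, qₖ = aₖqₖ₋₁ + qₖ₋₂ (with p₋₁=1, p₋₂=0, q₋₁=0, q₋₂=1):
  k=0: a=9, p=9, q=1
  k=1: a=3, p=28, q=3
  k=2: a=1, p=37, q=4
  k=3: a=3, p=139, q=15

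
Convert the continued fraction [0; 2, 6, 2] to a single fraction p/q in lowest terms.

Using pₖ = aₖpₖ₋₁ + pₖ₋₂ and qₖ = aₖqₖ₋₁ + qₖ₋₂:
  k=0: a=0, p=0, q=1
  k=1: a=2, p=1, q=2
  k=2: a=6, p=6, q=13
  k=3: a=2, p=13, q=28

13/28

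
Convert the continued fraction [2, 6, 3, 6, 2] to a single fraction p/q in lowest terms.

Using pₖ = aₖpₖ₋₁ + pₖ₋₂ and qₖ = aₖqₖ₋₁ + qₖ₋₂:
  k=0: a=2, p=2, q=1
  k=1: a=6, p=13, q=6
  k=2: a=3, p=41, q=19
  k=3: a=6, p=259, q=120
  k=4: a=2, p=559, q=259

559/259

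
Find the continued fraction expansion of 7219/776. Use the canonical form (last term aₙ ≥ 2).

7219 = 9*776 + 235
776 = 3*235 + 71
235 = 3*71 + 22
71 = 3*22 + 5
22 = 4*5 + 2
5 = 2*2 + 1
2 = 2*1 + 0  (stop)
So 7219/776 = [9; 3, 3, 3, 4, 2, 2].

[9; 3, 3, 3, 4, 2, 2]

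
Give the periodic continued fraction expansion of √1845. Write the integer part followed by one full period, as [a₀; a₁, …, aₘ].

[42; 1, 20, 2, 20, 1, 84]

a₀ = ⌊√1845⌋ = 42.
With m₀=0, d₀=1 and mₖ₊₁ = dₖaₖ − mₖ, dₖ₊₁ = (n − mₖ₊₁²)/dₖ, aₖ₊₁ = ⌊(a₀+mₖ₊₁)/dₖ₊₁⌋:
  k=1: m=42, d=81, a=1
  k=2: m=39, d=4, a=20
  k=3: m=41, d=41, a=2
  k=4: m=41, d=4, a=20
  k=5: m=39, d=81, a=1
  k=6: m=42, d=1, a=84
d=1 and a=2a₀=84 at k=6, so the next step gives (m, d) = (42, 81) again — its k=1 value — and the period has length 6.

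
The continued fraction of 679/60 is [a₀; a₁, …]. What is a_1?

3

679 = 11·60 + 19   →  a_0 = 11
60 = 3·19 + 3   →  a_1 = 3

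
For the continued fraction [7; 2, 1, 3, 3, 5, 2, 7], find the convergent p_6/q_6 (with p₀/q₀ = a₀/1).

Using pₖ = aₖpₖ₋₁ + pₖ₋₂, qₖ = aₖqₖ₋₁ + qₖ₋₂ (with p₋₁=1, p₋₂=0, q₋₁=0, q₋₂=1):
  k=0: a=7, p=7, q=1
  k=1: a=2, p=15, q=2
  k=2: a=1, p=22, q=3
  k=3: a=3, p=81, q=11
  k=4: a=3, p=265, q=36
  k=5: a=5, p=1406, q=191
  k=6: a=2, p=3077, q=418

3077/418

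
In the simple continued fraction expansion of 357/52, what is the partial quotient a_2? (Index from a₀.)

357 = 6·52 + 45   →  a_0 = 6
52 = 1·45 + 7   →  a_1 = 1
45 = 6·7 + 3   →  a_2 = 6

6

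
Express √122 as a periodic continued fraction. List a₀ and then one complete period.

a₀ = ⌊√122⌋ = 11.
With m₀=0, d₀=1 and mₖ₊₁ = dₖaₖ − mₖ, dₖ₊₁ = (n − mₖ₊₁²)/dₖ, aₖ₊₁ = ⌊(a₀+mₖ₊₁)/dₖ₊₁⌋:
  k=1: m=11, d=1, a=22
d=1 and a=2a₀=22 at k=1, so the next step gives (m, d) = (11, 1) again — its k=1 value — and the period has length 1.

[11; 22]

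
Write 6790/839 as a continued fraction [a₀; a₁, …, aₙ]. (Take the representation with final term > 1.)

6790 = 8×839 + 78
839 = 10×78 + 59
78 = 1×59 + 19
59 = 3×19 + 2
19 = 9×2 + 1
2 = 2×1 + 0  (stop)
So 6790/839 = [8; 10, 1, 3, 9, 2].

[8; 10, 1, 3, 9, 2]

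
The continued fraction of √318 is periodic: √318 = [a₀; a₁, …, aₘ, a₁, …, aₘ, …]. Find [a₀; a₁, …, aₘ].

a₀ = ⌊√318⌋ = 17.
With m₀=0, d₀=1 and mₖ₊₁ = dₖaₖ − mₖ, dₖ₊₁ = (n − mₖ₊₁²)/dₖ, aₖ₊₁ = ⌊(a₀+mₖ₊₁)/dₖ₊₁⌋:
  k=1: m=17, d=29, a=1
  k=2: m=12, d=6, a=4
  k=3: m=12, d=29, a=1
  k=4: m=17, d=1, a=34
d=1 and a=2a₀=34 at k=4, so the next step gives (m, d) = (17, 29) again — its k=1 value — and the period has length 4.

[17; 1, 4, 1, 34]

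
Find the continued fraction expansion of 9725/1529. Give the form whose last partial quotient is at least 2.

9725 = 6*1529 + 551
1529 = 2*551 + 427
551 = 1*427 + 124
427 = 3*124 + 55
124 = 2*55 + 14
55 = 3*14 + 13
14 = 1*13 + 1
13 = 13*1 + 0  (stop)
So 9725/1529 = [6; 2, 1, 3, 2, 3, 1, 13].

[6; 2, 1, 3, 2, 3, 1, 13]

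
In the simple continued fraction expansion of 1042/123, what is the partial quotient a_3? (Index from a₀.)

3

1042 = 8·123 + 58   →  a_0 = 8
123 = 2·58 + 7   →  a_1 = 2
58 = 8·7 + 2   →  a_2 = 8
7 = 3·2 + 1   →  a_3 = 3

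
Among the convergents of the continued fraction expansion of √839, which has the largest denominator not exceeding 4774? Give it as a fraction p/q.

48691/1681

√839 = [28; 1, 27, 1, 56, …] (period length 4).
Convergents:
  p_0/q_0 = 28/1
  p_1/q_1 = 29/1
  p_2/q_2 = 811/28
  p_3/q_3 = 840/29
  p_4/q_4 = 47851/1652
  p_5/q_5 = 48691/1681
  p_6/q_6 = 1362508/47039
q_5 = 1681 ≤ 4774 < 47039 = q_6, so the answer is 48691/1681.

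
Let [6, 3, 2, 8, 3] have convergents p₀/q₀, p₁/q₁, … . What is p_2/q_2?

Using pₖ = aₖpₖ₋₁ + pₖ₋₂, qₖ = aₖqₖ₋₁ + qₖ₋₂ (with p₋₁=1, p₋₂=0, q₋₁=0, q₋₂=1):
  k=0: a=6, p=6, q=1
  k=1: a=3, p=19, q=3
  k=2: a=2, p=44, q=7

44/7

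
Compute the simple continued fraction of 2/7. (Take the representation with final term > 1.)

[0; 3, 2]

2 = 0*7 + 2
7 = 3*2 + 1
2 = 2*1 + 0  (stop)
So 2/7 = [0; 3, 2].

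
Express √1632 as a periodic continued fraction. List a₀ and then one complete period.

[40; 2, 1, 1, 19, 1, 1, 2, 80]

a₀ = ⌊√1632⌋ = 40.
With m₀=0, d₀=1 and mₖ₊₁ = dₖaₖ − mₖ, dₖ₊₁ = (n − mₖ₊₁²)/dₖ, aₖ₊₁ = ⌊(a₀+mₖ₊₁)/dₖ₊₁⌋:
  k=1: m=40, d=32, a=2
  k=2: m=24, d=33, a=1
  k=3: m=9, d=47, a=1
  k=4: m=38, d=4, a=19
  k=5: m=38, d=47, a=1
  k=6: m=9, d=33, a=1
  k=7: m=24, d=32, a=2
  k=8: m=40, d=1, a=80
d=1 and a=2a₀=80 at k=8, so the next step gives (m, d) = (40, 32) again — its k=1 value — and the period has length 8.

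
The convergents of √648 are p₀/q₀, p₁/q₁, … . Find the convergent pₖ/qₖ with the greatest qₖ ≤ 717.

8935/351

√648 = [25; 2, 5, 6, 5, 2, 50, …] (period length 6).
Convergents:
  p_0/q_0 = 25/1
  p_1/q_1 = 51/2
  p_2/q_2 = 280/11
  p_3/q_3 = 1731/68
  p_4/q_4 = 8935/351
  p_5/q_5 = 19601/770
q_4 = 351 ≤ 717 < 770 = q_5, so the answer is 8935/351.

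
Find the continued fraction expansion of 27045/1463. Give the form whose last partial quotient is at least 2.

27045 = 18*1463 + 711
1463 = 2*711 + 41
711 = 17*41 + 14
41 = 2*14 + 13
14 = 1*13 + 1
13 = 13*1 + 0  (stop)
So 27045/1463 = [18; 2, 17, 2, 1, 13].

[18; 2, 17, 2, 1, 13]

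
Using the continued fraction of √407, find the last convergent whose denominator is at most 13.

√407 = [20; 5, 1, 2, 1, 5, 40, …] (period length 6).
Convergents:
  p_0/q_0 = 20/1
  p_1/q_1 = 101/5
  p_2/q_2 = 121/6
  p_3/q_3 = 343/17
q_2 = 6 ≤ 13 < 17 = q_3, so the answer is 121/6.

121/6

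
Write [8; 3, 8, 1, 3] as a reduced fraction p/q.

907/109

Fold from the inside: start with 3/1.
  1 + 1/3 = 4/3
  8 + 3/4 = 35/4
  3 + 4/35 = 109/35
  8 + 35/109 = 907/109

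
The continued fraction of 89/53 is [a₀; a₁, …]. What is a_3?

8

89 = 1·53 + 36   →  a_0 = 1
53 = 1·36 + 17   →  a_1 = 1
36 = 2·17 + 2   →  a_2 = 2
17 = 8·2 + 1   →  a_3 = 8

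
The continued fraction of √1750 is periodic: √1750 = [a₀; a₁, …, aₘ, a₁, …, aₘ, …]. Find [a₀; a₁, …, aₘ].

a₀ = ⌊√1750⌋ = 41.
With m₀=0, d₀=1 and mₖ₊₁ = dₖaₖ − mₖ, dₖ₊₁ = (n − mₖ₊₁²)/dₖ, aₖ₊₁ = ⌊(a₀+mₖ₊₁)/dₖ₊₁⌋:
  k=1: m=41, d=69, a=1
  k=2: m=28, d=14, a=4
  k=3: m=28, d=69, a=1
  k=4: m=41, d=1, a=82
d=1 and a=2a₀=82 at k=4, so the next step gives (m, d) = (41, 69) again — its k=1 value — and the period has length 4.

[41; 1, 4, 1, 82]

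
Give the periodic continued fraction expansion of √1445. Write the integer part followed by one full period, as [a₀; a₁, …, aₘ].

[38; 76]

a₀ = ⌊√1445⌋ = 38.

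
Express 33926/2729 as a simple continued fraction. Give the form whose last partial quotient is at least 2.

33926 = 12*2729 + 1178
2729 = 2*1178 + 373
1178 = 3*373 + 59
373 = 6*59 + 19
59 = 3*19 + 2
19 = 9*2 + 1
2 = 2*1 + 0  (stop)
So 33926/2729 = [12; 2, 3, 6, 3, 9, 2].

[12; 2, 3, 6, 3, 9, 2]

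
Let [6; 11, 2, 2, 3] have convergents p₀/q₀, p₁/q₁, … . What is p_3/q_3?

Using pₖ = aₖpₖ₋₁ + pₖ₋₂, qₖ = aₖqₖ₋₁ + qₖ₋₂ (with p₋₁=1, p₋₂=0, q₋₁=0, q₋₂=1):
  k=0: a=6, p=6, q=1
  k=1: a=11, p=67, q=11
  k=2: a=2, p=140, q=23
  k=3: a=2, p=347, q=57

347/57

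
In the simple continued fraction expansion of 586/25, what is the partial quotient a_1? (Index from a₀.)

2

586 = 23·25 + 11   →  a_0 = 23
25 = 2·11 + 3   →  a_1 = 2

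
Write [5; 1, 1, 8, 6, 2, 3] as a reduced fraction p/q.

4307/779

Using pₖ = aₖpₖ₋₁ + pₖ₋₂ and qₖ = aₖqₖ₋₁ + qₖ₋₂:
  k=0: a=5, p=5, q=1
  k=1: a=1, p=6, q=1
  k=2: a=1, p=11, q=2
  k=3: a=8, p=94, q=17
  k=4: a=6, p=575, q=104
  k=5: a=2, p=1244, q=225
  k=6: a=3, p=4307, q=779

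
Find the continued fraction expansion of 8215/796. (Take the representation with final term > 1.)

8215 = 10·796 + 255
796 = 3·255 + 31
255 = 8·31 + 7
31 = 4·7 + 3
7 = 2·3 + 1
3 = 3·1 + 0  (stop)
So 8215/796 = [10; 3, 8, 4, 2, 3].

[10; 3, 8, 4, 2, 3]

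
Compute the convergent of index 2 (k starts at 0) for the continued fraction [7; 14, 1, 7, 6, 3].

Using pₖ = aₖpₖ₋₁ + pₖ₋₂, qₖ = aₖqₖ₋₁ + qₖ₋₂ (with p₋₁=1, p₋₂=0, q₋₁=0, q₋₂=1):
  k=0: a=7, p=7, q=1
  k=1: a=14, p=99, q=14
  k=2: a=1, p=106, q=15

106/15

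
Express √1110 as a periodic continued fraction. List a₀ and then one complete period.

[33; 3, 6, 3, 66]

a₀ = ⌊√1110⌋ = 33.
With m₀=0, d₀=1 and mₖ₊₁ = dₖaₖ − mₖ, dₖ₊₁ = (n − mₖ₊₁²)/dₖ, aₖ₊₁ = ⌊(a₀+mₖ₊₁)/dₖ₊₁⌋:
  k=1: m=33, d=21, a=3
  k=2: m=30, d=10, a=6
  k=3: m=30, d=21, a=3
  k=4: m=33, d=1, a=66
d=1 and a=2a₀=66 at k=4, so the next step gives (m, d) = (33, 21) again — its k=1 value — and the period has length 4.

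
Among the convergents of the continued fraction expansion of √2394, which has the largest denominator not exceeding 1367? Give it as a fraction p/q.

√2394 = [48; 1, 12, 1, 96, …] (period length 4).
Convergents:
  p_0/q_0 = 48/1
  p_1/q_1 = 49/1
  p_2/q_2 = 636/13
  p_3/q_3 = 685/14
  p_4/q_4 = 66396/1357
  p_5/q_5 = 67081/1371
q_4 = 1357 ≤ 1367 < 1371 = q_5, so the answer is 66396/1357.

66396/1357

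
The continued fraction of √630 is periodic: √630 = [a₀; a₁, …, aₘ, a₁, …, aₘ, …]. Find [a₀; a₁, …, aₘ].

a₀ = ⌊√630⌋ = 25.
With m₀=0, d₀=1 and mₖ₊₁ = dₖaₖ − mₖ, dₖ₊₁ = (n − mₖ₊₁²)/dₖ, aₖ₊₁ = ⌊(a₀+mₖ₊₁)/dₖ₊₁⌋:
  k=1: m=25, d=5, a=10
  k=2: m=25, d=1, a=50
d=1 and a=2a₀=50 at k=2, so the next step gives (m, d) = (25, 5) again — its k=1 value — and the period has length 2.

[25; 10, 50]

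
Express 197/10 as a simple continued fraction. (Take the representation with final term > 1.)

197 = 19×10 + 7
10 = 1×7 + 3
7 = 2×3 + 1
3 = 3×1 + 0  (stop)
So 197/10 = [19; 1, 2, 3].

[19; 1, 2, 3]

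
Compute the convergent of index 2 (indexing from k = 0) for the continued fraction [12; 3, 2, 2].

Using pₖ = aₖpₖ₋₁ + pₖ₋₂, qₖ = aₖqₖ₋₁ + qₖ₋₂ (with p₋₁=1, p₋₂=0, q₋₁=0, q₋₂=1):
  k=0: a=12, p=12, q=1
  k=1: a=3, p=37, q=3
  k=2: a=2, p=86, q=7

86/7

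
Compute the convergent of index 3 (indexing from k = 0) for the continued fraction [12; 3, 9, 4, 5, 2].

1417/115

Using pₖ = aₖpₖ₋₁ + pₖ₋₂, qₖ = aₖqₖ₋₁ + qₖ₋₂ (with p₋₁=1, p₋₂=0, q₋₁=0, q₋₂=1):
  k=0: a=12, p=12, q=1
  k=1: a=3, p=37, q=3
  k=2: a=9, p=345, q=28
  k=3: a=4, p=1417, q=115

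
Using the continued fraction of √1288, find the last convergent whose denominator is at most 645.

√1288 = [35; 1, 7, 1, 70, …] (period length 4).
Convergents:
  p_0/q_0 = 35/1
  p_1/q_1 = 36/1
  p_2/q_2 = 287/8
  p_3/q_3 = 323/9
  p_4/q_4 = 22897/638
  p_5/q_5 = 23220/647
q_4 = 638 ≤ 645 < 647 = q_5, so the answer is 22897/638.

22897/638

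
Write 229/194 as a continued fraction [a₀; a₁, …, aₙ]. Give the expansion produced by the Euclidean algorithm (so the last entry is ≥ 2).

[1; 5, 1, 1, 5, 3]

229 = 1·194 + 35
194 = 5·35 + 19
35 = 1·19 + 16
19 = 1·16 + 3
16 = 5·3 + 1
3 = 3·1 + 0  (stop)
So 229/194 = [1; 5, 1, 1, 5, 3].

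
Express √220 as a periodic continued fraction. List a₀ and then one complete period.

[14; 1, 4, 1, 28]

a₀ = ⌊√220⌋ = 14.
With m₀=0, d₀=1 and mₖ₊₁ = dₖaₖ − mₖ, dₖ₊₁ = (n − mₖ₊₁²)/dₖ, aₖ₊₁ = ⌊(a₀+mₖ₊₁)/dₖ₊₁⌋:
  k=1: m=14, d=24, a=1
  k=2: m=10, d=5, a=4
  k=3: m=10, d=24, a=1
  k=4: m=14, d=1, a=28
d=1 and a=2a₀=28 at k=4, so the next step gives (m, d) = (14, 24) again — its k=1 value — and the period has length 4.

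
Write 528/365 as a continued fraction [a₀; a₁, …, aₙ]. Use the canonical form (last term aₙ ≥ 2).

528 = 1*365 + 163
365 = 2*163 + 39
163 = 4*39 + 7
39 = 5*7 + 4
7 = 1*4 + 3
4 = 1*3 + 1
3 = 3*1 + 0  (stop)
So 528/365 = [1; 2, 4, 5, 1, 1, 3].

[1; 2, 4, 5, 1, 1, 3]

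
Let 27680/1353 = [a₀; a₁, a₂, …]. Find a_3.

27680 = 20·1353 + 620   →  a_0 = 20
1353 = 2·620 + 113   →  a_1 = 2
620 = 5·113 + 55   →  a_2 = 5
113 = 2·55 + 3   →  a_3 = 2

2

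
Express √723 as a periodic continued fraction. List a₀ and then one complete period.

a₀ = ⌊√723⌋ = 26.

[26; 1, 7, 1, 52]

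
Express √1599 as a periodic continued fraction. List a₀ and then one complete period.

a₀ = ⌊√1599⌋ = 39.

[39; 1, 78]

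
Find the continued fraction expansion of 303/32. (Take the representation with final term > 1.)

303 = 9·32 + 15
32 = 2·15 + 2
15 = 7·2 + 1
2 = 2·1 + 0  (stop)
So 303/32 = [9; 2, 7, 2].

[9; 2, 7, 2]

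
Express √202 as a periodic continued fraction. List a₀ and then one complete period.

a₀ = ⌊√202⌋ = 14.

[14; 4, 1, 2, 2, 1, 4, 28]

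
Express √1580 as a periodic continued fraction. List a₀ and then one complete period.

a₀ = ⌊√1580⌋ = 39.

[39; 1, 2, 1, 78]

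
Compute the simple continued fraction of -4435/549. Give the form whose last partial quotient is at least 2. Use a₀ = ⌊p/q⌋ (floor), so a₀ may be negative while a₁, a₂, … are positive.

-4435 = -9·549 + 506
549 = 1·506 + 43
506 = 11·43 + 33
43 = 1·33 + 10
33 = 3·10 + 3
10 = 3·3 + 1
3 = 3·1 + 0  (stop)
So -4435/549 = [-9; 1, 11, 1, 3, 3, 3].

[-9; 1, 11, 1, 3, 3, 3]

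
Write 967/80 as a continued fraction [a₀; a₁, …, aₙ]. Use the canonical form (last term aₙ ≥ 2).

967 = 12×80 + 7
80 = 11×7 + 3
7 = 2×3 + 1
3 = 3×1 + 0  (stop)
So 967/80 = [12; 11, 2, 3].

[12; 11, 2, 3]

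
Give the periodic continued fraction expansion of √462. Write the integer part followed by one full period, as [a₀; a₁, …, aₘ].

a₀ = ⌊√462⌋ = 21.
With m₀=0, d₀=1 and mₖ₊₁ = dₖaₖ − mₖ, dₖ₊₁ = (n − mₖ₊₁²)/dₖ, aₖ₊₁ = ⌊(a₀+mₖ₊₁)/dₖ₊₁⌋:
  k=1: m=21, d=21, a=2
  k=2: m=21, d=1, a=42
d=1 and a=2a₀=42 at k=2, so the next step gives (m, d) = (21, 21) again — its k=1 value — and the period has length 2.

[21; 2, 42]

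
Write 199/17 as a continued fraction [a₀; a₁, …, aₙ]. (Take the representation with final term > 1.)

[11; 1, 2, 2, 2]

199 = 11*17 + 12
17 = 1*12 + 5
12 = 2*5 + 2
5 = 2*2 + 1
2 = 2*1 + 0  (stop)
So 199/17 = [11; 1, 2, 2, 2].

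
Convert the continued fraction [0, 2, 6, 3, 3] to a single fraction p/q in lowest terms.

Using pₖ = aₖpₖ₋₁ + pₖ₋₂ and qₖ = aₖqₖ₋₁ + qₖ₋₂:
  k=0: a=0, p=0, q=1
  k=1: a=2, p=1, q=2
  k=2: a=6, p=6, q=13
  k=3: a=3, p=19, q=41
  k=4: a=3, p=63, q=136

63/136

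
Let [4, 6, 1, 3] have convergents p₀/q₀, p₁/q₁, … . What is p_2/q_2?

Using pₖ = aₖpₖ₋₁ + pₖ₋₂, qₖ = aₖqₖ₋₁ + qₖ₋₂ (with p₋₁=1, p₋₂=0, q₋₁=0, q₋₂=1):
  k=0: a=4, p=4, q=1
  k=1: a=6, p=25, q=6
  k=2: a=1, p=29, q=7

29/7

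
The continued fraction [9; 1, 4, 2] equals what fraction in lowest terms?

Using pₖ = aₖpₖ₋₁ + pₖ₋₂ and qₖ = aₖqₖ₋₁ + qₖ₋₂:
  k=0: a=9, p=9, q=1
  k=1: a=1, p=10, q=1
  k=2: a=4, p=49, q=5
  k=3: a=2, p=108, q=11

108/11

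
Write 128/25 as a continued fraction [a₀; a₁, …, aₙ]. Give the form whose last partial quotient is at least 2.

128 = 5*25 + 3
25 = 8*3 + 1
3 = 3*1 + 0  (stop)
So 128/25 = [5; 8, 3].

[5; 8, 3]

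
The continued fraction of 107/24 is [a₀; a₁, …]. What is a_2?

107 = 4·24 + 11   →  a_0 = 4
24 = 2·11 + 2   →  a_1 = 2
11 = 5·2 + 1   →  a_2 = 5

5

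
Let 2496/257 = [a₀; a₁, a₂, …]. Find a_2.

2496 = 9·257 + 183   →  a_0 = 9
257 = 1·183 + 74   →  a_1 = 1
183 = 2·74 + 35   →  a_2 = 2

2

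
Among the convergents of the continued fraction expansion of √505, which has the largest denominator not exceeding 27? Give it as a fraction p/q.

382/17

√505 = [22; 2, 8, 2, 44, …] (period length 4).
Convergents:
  p_0/q_0 = 22/1
  p_1/q_1 = 45/2
  p_2/q_2 = 382/17
  p_3/q_3 = 809/36
q_2 = 17 ≤ 27 < 36 = q_3, so the answer is 382/17.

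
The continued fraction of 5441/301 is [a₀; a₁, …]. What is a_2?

5441 = 18·301 + 23   →  a_0 = 18
301 = 13·23 + 2   →  a_1 = 13
23 = 11·2 + 1   →  a_2 = 11

11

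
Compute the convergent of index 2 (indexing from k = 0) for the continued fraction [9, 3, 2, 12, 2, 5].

Using pₖ = aₖpₖ₋₁ + pₖ₋₂, qₖ = aₖqₖ₋₁ + qₖ₋₂ (with p₋₁=1, p₋₂=0, q₋₁=0, q₋₂=1):
  k=0: a=9, p=9, q=1
  k=1: a=3, p=28, q=3
  k=2: a=2, p=65, q=7

65/7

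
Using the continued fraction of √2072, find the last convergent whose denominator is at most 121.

√2072 = [45; 1, 1, 12, 1, 1, 90, …] (period length 6).
Convergents:
  p_0/q_0 = 45/1
  p_1/q_1 = 46/1
  p_2/q_2 = 91/2
  p_3/q_3 = 1138/25
  p_4/q_4 = 1229/27
  p_5/q_5 = 2367/52
  p_6/q_6 = 214259/4707
q_5 = 52 ≤ 121 < 4707 = q_6, so the answer is 2367/52.

2367/52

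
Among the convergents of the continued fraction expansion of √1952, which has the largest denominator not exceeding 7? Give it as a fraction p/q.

265/6

√1952 = [44; 5, 1, 1, 21, 1, 1, 5, 88, …] (period length 8).
Convergents:
  p_0/q_0 = 44/1
  p_1/q_1 = 221/5
  p_2/q_2 = 265/6
  p_3/q_3 = 486/11
q_2 = 6 ≤ 7 < 11 = q_3, so the answer is 265/6.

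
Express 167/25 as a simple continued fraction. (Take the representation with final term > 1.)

167 = 6*25 + 17
25 = 1*17 + 8
17 = 2*8 + 1
8 = 8*1 + 0  (stop)
So 167/25 = [6; 1, 2, 8].

[6; 1, 2, 8]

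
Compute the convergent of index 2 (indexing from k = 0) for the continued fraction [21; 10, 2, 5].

443/21

Using pₖ = aₖpₖ₋₁ + pₖ₋₂, qₖ = aₖqₖ₋₁ + qₖ₋₂ (with p₋₁=1, p₋₂=0, q₋₁=0, q₋₂=1):
  k=0: a=21, p=21, q=1
  k=1: a=10, p=211, q=10
  k=2: a=2, p=443, q=21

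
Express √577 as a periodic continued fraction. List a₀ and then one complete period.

[24; 48]

a₀ = ⌊√577⌋ = 24.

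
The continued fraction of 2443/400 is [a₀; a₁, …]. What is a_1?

9

2443 = 6·400 + 43   →  a_0 = 6
400 = 9·43 + 13   →  a_1 = 9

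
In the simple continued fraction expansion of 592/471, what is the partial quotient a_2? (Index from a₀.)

592 = 1·471 + 121   →  a_0 = 1
471 = 3·121 + 108   →  a_1 = 3
121 = 1·108 + 13   →  a_2 = 1

1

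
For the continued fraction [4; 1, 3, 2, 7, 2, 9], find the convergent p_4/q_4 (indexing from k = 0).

Using pₖ = aₖpₖ₋₁ + pₖ₋₂, qₖ = aₖqₖ₋₁ + qₖ₋₂ (with p₋₁=1, p₋₂=0, q₋₁=0, q₋₂=1):
  k=0: a=4, p=4, q=1
  k=1: a=1, p=5, q=1
  k=2: a=3, p=19, q=4
  k=3: a=2, p=43, q=9
  k=4: a=7, p=320, q=67

320/67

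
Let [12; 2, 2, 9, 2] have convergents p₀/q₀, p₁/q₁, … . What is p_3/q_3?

Using pₖ = aₖpₖ₋₁ + pₖ₋₂, qₖ = aₖqₖ₋₁ + qₖ₋₂ (with p₋₁=1, p₋₂=0, q₋₁=0, q₋₂=1):
  k=0: a=12, p=12, q=1
  k=1: a=2, p=25, q=2
  k=2: a=2, p=62, q=5
  k=3: a=9, p=583, q=47

583/47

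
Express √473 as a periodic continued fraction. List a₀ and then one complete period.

a₀ = ⌊√473⌋ = 21.
With m₀=0, d₀=1 and mₖ₊₁ = dₖaₖ − mₖ, dₖ₊₁ = (n − mₖ₊₁²)/dₖ, aₖ₊₁ = ⌊(a₀+mₖ₊₁)/dₖ₊₁⌋:
  k=1: m=21, d=32, a=1
  k=2: m=11, d=11, a=2
  k=3: m=11, d=32, a=1
  k=4: m=21, d=1, a=42
d=1 and a=2a₀=42 at k=4, so the next step gives (m, d) = (21, 32) again — its k=1 value — and the period has length 4.

[21; 1, 2, 1, 42]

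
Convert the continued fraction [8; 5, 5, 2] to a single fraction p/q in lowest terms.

Using pₖ = aₖpₖ₋₁ + pₖ₋₂ and qₖ = aₖqₖ₋₁ + qₖ₋₂:
  k=0: a=8, p=8, q=1
  k=1: a=5, p=41, q=5
  k=2: a=5, p=213, q=26
  k=3: a=2, p=467, q=57

467/57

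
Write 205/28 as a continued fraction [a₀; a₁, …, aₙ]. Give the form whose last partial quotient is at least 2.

205 = 7×28 + 9
28 = 3×9 + 1
9 = 9×1 + 0  (stop)
So 205/28 = [7; 3, 9].

[7; 3, 9]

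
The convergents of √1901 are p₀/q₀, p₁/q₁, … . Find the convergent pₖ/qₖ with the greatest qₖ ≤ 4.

131/3

√1901 = [43; 1, 1, 1, 1, 86, …] (period length 5).
Convergents:
  p_0/q_0 = 43/1
  p_1/q_1 = 44/1
  p_2/q_2 = 87/2
  p_3/q_3 = 131/3
  p_4/q_4 = 218/5
q_3 = 3 ≤ 4 < 5 = q_4, so the answer is 131/3.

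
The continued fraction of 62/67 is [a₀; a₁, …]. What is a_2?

62 = 0·67 + 62   →  a_0 = 0
67 = 1·62 + 5   →  a_1 = 1
62 = 12·5 + 2   →  a_2 = 12

12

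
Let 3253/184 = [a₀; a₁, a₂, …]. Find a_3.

3253 = 17·184 + 125   →  a_0 = 17
184 = 1·125 + 59   →  a_1 = 1
125 = 2·59 + 7   →  a_2 = 2
59 = 8·7 + 3   →  a_3 = 8

8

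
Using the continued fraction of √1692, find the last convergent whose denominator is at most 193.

4607/112

√1692 = [41; 7, 2, 7, 82, …] (period length 4).
Convergents:
  p_0/q_0 = 41/1
  p_1/q_1 = 288/7
  p_2/q_2 = 617/15
  p_3/q_3 = 4607/112
  p_4/q_4 = 378391/9199
q_3 = 112 ≤ 193 < 9199 = q_4, so the answer is 4607/112.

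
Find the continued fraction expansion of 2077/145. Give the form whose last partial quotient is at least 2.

[14; 3, 11, 1, 3]

2077 = 14×145 + 47
145 = 3×47 + 4
47 = 11×4 + 3
4 = 1×3 + 1
3 = 3×1 + 0  (stop)
So 2077/145 = [14; 3, 11, 1, 3].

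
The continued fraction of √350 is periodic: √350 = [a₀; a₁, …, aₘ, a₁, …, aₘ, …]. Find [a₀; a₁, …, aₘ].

a₀ = ⌊√350⌋ = 18.

[18; 1, 2, 2, 2, 1, 36]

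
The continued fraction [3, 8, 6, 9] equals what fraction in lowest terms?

1402/449

Using pₖ = aₖpₖ₋₁ + pₖ₋₂ and qₖ = aₖqₖ₋₁ + qₖ₋₂:
  k=0: a=3, p=3, q=1
  k=1: a=8, p=25, q=8
  k=2: a=6, p=153, q=49
  k=3: a=9, p=1402, q=449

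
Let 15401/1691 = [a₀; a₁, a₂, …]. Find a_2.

15401 = 9·1691 + 182   →  a_0 = 9
1691 = 9·182 + 53   →  a_1 = 9
182 = 3·53 + 23   →  a_2 = 3

3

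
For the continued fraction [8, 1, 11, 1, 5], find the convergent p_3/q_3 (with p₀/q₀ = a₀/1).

116/13

Using pₖ = aₖpₖ₋₁ + pₖ₋₂, qₖ = aₖqₖ₋₁ + qₖ₋₂ (with p₋₁=1, p₋₂=0, q₋₁=0, q₋₂=1):
  k=0: a=8, p=8, q=1
  k=1: a=1, p=9, q=1
  k=2: a=11, p=107, q=12
  k=3: a=1, p=116, q=13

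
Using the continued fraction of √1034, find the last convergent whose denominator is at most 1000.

15885/494

√1034 = [32; 6, 2, 2, 2, 6, 64, …] (period length 6).
Convergents:
  p_0/q_0 = 32/1
  p_1/q_1 = 193/6
  p_2/q_2 = 418/13
  p_3/q_3 = 1029/32
  p_4/q_4 = 2476/77
  p_5/q_5 = 15885/494
  p_6/q_6 = 1019116/31693
q_5 = 494 ≤ 1000 < 31693 = q_6, so the answer is 15885/494.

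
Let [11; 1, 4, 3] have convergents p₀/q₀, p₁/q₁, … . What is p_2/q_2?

Using pₖ = aₖpₖ₋₁ + pₖ₋₂, qₖ = aₖqₖ₋₁ + qₖ₋₂ (with p₋₁=1, p₋₂=0, q₋₁=0, q₋₂=1):
  k=0: a=11, p=11, q=1
  k=1: a=1, p=12, q=1
  k=2: a=4, p=59, q=5

59/5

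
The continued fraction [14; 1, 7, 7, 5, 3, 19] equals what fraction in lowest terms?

268934/18077

Fold from the inside: start with 19/1.
  3 + 1/19 = 58/19
  5 + 19/58 = 309/58
  7 + 58/309 = 2221/309
  7 + 309/2221 = 15856/2221
  1 + 2221/15856 = 18077/15856
  14 + 15856/18077 = 268934/18077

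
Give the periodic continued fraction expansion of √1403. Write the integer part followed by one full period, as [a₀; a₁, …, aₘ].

[37; 2, 5, 3, 1, 3, 5, 2, 74]

a₀ = ⌊√1403⌋ = 37.
With m₀=0, d₀=1 and mₖ₊₁ = dₖaₖ − mₖ, dₖ₊₁ = (n − mₖ₊₁²)/dₖ, aₖ₊₁ = ⌊(a₀+mₖ₊₁)/dₖ₊₁⌋:
  k=1: m=37, d=34, a=2
  k=2: m=31, d=13, a=5
  k=3: m=34, d=19, a=3
  k=4: m=23, d=46, a=1
  k=5: m=23, d=19, a=3
  k=6: m=34, d=13, a=5
  k=7: m=31, d=34, a=2
  k=8: m=37, d=1, a=74
d=1 and a=2a₀=74 at k=8, so the next step gives (m, d) = (37, 34) again — its k=1 value — and the period has length 8.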